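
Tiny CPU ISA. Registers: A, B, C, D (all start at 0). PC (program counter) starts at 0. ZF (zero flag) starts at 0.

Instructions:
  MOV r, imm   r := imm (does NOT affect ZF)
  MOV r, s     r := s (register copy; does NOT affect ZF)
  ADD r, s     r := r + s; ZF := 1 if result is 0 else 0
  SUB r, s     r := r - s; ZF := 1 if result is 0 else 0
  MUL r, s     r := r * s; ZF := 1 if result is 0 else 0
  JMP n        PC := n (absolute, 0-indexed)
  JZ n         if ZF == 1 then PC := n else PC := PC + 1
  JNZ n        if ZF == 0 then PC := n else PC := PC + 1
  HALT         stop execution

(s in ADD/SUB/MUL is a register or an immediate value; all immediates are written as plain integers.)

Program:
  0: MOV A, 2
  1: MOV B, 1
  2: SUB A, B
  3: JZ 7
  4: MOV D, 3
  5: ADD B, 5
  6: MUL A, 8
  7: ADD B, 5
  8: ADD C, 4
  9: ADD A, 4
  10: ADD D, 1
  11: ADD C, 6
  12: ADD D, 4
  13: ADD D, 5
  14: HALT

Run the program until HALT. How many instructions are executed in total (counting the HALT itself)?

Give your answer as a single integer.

Step 1: PC=0 exec 'MOV A, 2'. After: A=2 B=0 C=0 D=0 ZF=0 PC=1
Step 2: PC=1 exec 'MOV B, 1'. After: A=2 B=1 C=0 D=0 ZF=0 PC=2
Step 3: PC=2 exec 'SUB A, B'. After: A=1 B=1 C=0 D=0 ZF=0 PC=3
Step 4: PC=3 exec 'JZ 7'. After: A=1 B=1 C=0 D=0 ZF=0 PC=4
Step 5: PC=4 exec 'MOV D, 3'. After: A=1 B=1 C=0 D=3 ZF=0 PC=5
Step 6: PC=5 exec 'ADD B, 5'. After: A=1 B=6 C=0 D=3 ZF=0 PC=6
Step 7: PC=6 exec 'MUL A, 8'. After: A=8 B=6 C=0 D=3 ZF=0 PC=7
Step 8: PC=7 exec 'ADD B, 5'. After: A=8 B=11 C=0 D=3 ZF=0 PC=8
Step 9: PC=8 exec 'ADD C, 4'. After: A=8 B=11 C=4 D=3 ZF=0 PC=9
Step 10: PC=9 exec 'ADD A, 4'. After: A=12 B=11 C=4 D=3 ZF=0 PC=10
Step 11: PC=10 exec 'ADD D, 1'. After: A=12 B=11 C=4 D=4 ZF=0 PC=11
Step 12: PC=11 exec 'ADD C, 6'. After: A=12 B=11 C=10 D=4 ZF=0 PC=12
Step 13: PC=12 exec 'ADD D, 4'. After: A=12 B=11 C=10 D=8 ZF=0 PC=13
Step 14: PC=13 exec 'ADD D, 5'. After: A=12 B=11 C=10 D=13 ZF=0 PC=14
Step 15: PC=14 exec 'HALT'. After: A=12 B=11 C=10 D=13 ZF=0 PC=14 HALTED
Total instructions executed: 15

Answer: 15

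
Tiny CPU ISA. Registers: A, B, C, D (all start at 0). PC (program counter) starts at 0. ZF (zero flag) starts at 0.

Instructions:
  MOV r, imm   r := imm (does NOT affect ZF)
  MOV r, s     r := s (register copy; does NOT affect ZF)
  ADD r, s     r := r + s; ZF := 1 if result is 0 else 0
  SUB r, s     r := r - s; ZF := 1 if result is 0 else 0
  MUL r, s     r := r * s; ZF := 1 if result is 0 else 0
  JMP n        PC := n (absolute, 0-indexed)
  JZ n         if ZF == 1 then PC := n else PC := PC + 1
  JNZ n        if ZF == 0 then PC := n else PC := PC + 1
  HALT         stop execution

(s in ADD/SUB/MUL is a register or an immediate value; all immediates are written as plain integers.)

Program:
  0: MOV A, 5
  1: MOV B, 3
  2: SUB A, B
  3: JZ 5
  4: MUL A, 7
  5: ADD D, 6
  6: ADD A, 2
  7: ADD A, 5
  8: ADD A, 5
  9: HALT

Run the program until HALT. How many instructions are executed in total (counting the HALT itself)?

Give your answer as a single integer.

Answer: 10

Derivation:
Step 1: PC=0 exec 'MOV A, 5'. After: A=5 B=0 C=0 D=0 ZF=0 PC=1
Step 2: PC=1 exec 'MOV B, 3'. After: A=5 B=3 C=0 D=0 ZF=0 PC=2
Step 3: PC=2 exec 'SUB A, B'. After: A=2 B=3 C=0 D=0 ZF=0 PC=3
Step 4: PC=3 exec 'JZ 5'. After: A=2 B=3 C=0 D=0 ZF=0 PC=4
Step 5: PC=4 exec 'MUL A, 7'. After: A=14 B=3 C=0 D=0 ZF=0 PC=5
Step 6: PC=5 exec 'ADD D, 6'. After: A=14 B=3 C=0 D=6 ZF=0 PC=6
Step 7: PC=6 exec 'ADD A, 2'. After: A=16 B=3 C=0 D=6 ZF=0 PC=7
Step 8: PC=7 exec 'ADD A, 5'. After: A=21 B=3 C=0 D=6 ZF=0 PC=8
Step 9: PC=8 exec 'ADD A, 5'. After: A=26 B=3 C=0 D=6 ZF=0 PC=9
Step 10: PC=9 exec 'HALT'. After: A=26 B=3 C=0 D=6 ZF=0 PC=9 HALTED
Total instructions executed: 10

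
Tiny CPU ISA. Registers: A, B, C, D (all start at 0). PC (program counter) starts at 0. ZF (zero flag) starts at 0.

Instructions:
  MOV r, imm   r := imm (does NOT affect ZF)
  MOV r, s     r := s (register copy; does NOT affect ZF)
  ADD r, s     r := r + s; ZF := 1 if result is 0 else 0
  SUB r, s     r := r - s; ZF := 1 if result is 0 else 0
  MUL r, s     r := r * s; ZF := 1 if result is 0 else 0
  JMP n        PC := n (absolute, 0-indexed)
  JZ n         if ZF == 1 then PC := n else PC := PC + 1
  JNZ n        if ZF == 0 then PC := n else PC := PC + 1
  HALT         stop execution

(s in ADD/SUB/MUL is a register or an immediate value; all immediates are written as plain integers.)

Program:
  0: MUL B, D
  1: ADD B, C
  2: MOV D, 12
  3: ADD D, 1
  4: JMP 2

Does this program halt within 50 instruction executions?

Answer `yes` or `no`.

Step 1: PC=0 exec 'MUL B, D'. After: A=0 B=0 C=0 D=0 ZF=1 PC=1
Step 2: PC=1 exec 'ADD B, C'. After: A=0 B=0 C=0 D=0 ZF=1 PC=2
Step 3: PC=2 exec 'MOV D, 12'. After: A=0 B=0 C=0 D=12 ZF=1 PC=3
Step 4: PC=3 exec 'ADD D, 1'. After: A=0 B=0 C=0 D=13 ZF=0 PC=4
Step 5: PC=4 exec 'JMP 2'. After: A=0 B=0 C=0 D=13 ZF=0 PC=2
Step 6: PC=2 exec 'MOV D, 12'. After: A=0 B=0 C=0 D=12 ZF=0 PC=3
Step 7: PC=3 exec 'ADD D, 1'. After: A=0 B=0 C=0 D=13 ZF=0 PC=4
State after step 7 equals state after step 4: the program is in a cycle of length 3 and will never halt.

Answer: no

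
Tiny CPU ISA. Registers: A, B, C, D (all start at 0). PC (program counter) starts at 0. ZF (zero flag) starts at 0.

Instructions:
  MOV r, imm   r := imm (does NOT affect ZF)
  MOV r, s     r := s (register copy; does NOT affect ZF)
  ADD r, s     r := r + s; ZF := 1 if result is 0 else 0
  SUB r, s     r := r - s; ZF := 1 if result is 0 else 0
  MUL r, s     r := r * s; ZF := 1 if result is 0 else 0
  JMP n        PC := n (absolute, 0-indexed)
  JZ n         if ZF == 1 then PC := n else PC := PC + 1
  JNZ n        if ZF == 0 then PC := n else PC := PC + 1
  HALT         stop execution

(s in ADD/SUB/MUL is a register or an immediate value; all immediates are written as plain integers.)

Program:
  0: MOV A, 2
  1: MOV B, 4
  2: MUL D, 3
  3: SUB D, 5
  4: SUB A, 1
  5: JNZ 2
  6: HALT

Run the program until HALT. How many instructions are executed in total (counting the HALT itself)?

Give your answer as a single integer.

Step 1: PC=0 exec 'MOV A, 2'. After: A=2 B=0 C=0 D=0 ZF=0 PC=1
Step 2: PC=1 exec 'MOV B, 4'. After: A=2 B=4 C=0 D=0 ZF=0 PC=2
Step 3: PC=2 exec 'MUL D, 3'. After: A=2 B=4 C=0 D=0 ZF=1 PC=3
Step 4: PC=3 exec 'SUB D, 5'. After: A=2 B=4 C=0 D=-5 ZF=0 PC=4
Step 5: PC=4 exec 'SUB A, 1'. After: A=1 B=4 C=0 D=-5 ZF=0 PC=5
Step 6: PC=5 exec 'JNZ 2'. After: A=1 B=4 C=0 D=-5 ZF=0 PC=2
Step 7: PC=2 exec 'MUL D, 3'. After: A=1 B=4 C=0 D=-15 ZF=0 PC=3
Step 8: PC=3 exec 'SUB D, 5'. After: A=1 B=4 C=0 D=-20 ZF=0 PC=4
Step 9: PC=4 exec 'SUB A, 1'. After: A=0 B=4 C=0 D=-20 ZF=1 PC=5
Step 10: PC=5 exec 'JNZ 2'. After: A=0 B=4 C=0 D=-20 ZF=1 PC=6
Step 11: PC=6 exec 'HALT'. After: A=0 B=4 C=0 D=-20 ZF=1 PC=6 HALTED
Total instructions executed: 11

Answer: 11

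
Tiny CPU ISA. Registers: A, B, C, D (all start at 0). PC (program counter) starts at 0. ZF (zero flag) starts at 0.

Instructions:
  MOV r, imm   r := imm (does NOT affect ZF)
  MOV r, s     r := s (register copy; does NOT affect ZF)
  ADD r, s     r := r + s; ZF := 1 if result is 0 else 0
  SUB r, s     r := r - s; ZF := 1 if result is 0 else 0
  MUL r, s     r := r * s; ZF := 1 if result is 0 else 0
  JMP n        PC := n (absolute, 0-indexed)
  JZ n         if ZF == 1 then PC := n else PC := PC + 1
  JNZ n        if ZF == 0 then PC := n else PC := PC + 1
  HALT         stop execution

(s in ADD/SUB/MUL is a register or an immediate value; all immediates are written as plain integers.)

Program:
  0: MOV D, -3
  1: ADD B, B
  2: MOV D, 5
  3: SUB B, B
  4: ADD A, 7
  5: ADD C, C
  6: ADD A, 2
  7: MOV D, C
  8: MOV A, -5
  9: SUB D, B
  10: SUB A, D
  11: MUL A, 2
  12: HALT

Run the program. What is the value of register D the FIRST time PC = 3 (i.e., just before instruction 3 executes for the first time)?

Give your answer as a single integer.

Step 1: PC=0 exec 'MOV D, -3'. After: A=0 B=0 C=0 D=-3 ZF=0 PC=1
Step 2: PC=1 exec 'ADD B, B'. After: A=0 B=0 C=0 D=-3 ZF=1 PC=2
Step 3: PC=2 exec 'MOV D, 5'. After: A=0 B=0 C=0 D=5 ZF=1 PC=3
First time PC=3: D=5

5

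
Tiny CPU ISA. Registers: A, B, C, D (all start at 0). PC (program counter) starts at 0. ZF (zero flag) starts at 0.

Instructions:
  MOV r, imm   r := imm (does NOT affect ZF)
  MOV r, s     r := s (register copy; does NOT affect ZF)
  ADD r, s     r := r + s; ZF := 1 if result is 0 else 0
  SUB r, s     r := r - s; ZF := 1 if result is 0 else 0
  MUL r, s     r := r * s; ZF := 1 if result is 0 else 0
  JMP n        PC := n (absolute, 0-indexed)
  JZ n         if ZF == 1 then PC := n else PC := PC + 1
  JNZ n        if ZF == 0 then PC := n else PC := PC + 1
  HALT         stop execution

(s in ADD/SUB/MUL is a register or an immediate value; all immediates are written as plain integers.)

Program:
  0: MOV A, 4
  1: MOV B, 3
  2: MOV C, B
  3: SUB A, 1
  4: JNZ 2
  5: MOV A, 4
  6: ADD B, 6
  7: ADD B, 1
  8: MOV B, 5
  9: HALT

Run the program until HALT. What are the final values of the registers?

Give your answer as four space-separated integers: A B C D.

Step 1: PC=0 exec 'MOV A, 4'. After: A=4 B=0 C=0 D=0 ZF=0 PC=1
Step 2: PC=1 exec 'MOV B, 3'. After: A=4 B=3 C=0 D=0 ZF=0 PC=2
Step 3: PC=2 exec 'MOV C, B'. After: A=4 B=3 C=3 D=0 ZF=0 PC=3
Step 4: PC=3 exec 'SUB A, 1'. After: A=3 B=3 C=3 D=0 ZF=0 PC=4
Step 5: PC=4 exec 'JNZ 2'. After: A=3 B=3 C=3 D=0 ZF=0 PC=2
Step 6: PC=2 exec 'MOV C, B'. After: A=3 B=3 C=3 D=0 ZF=0 PC=3
Step 7: PC=3 exec 'SUB A, 1'. After: A=2 B=3 C=3 D=0 ZF=0 PC=4
Step 8: PC=4 exec 'JNZ 2'. After: A=2 B=3 C=3 D=0 ZF=0 PC=2
Step 9: PC=2 exec 'MOV C, B'. After: A=2 B=3 C=3 D=0 ZF=0 PC=3
Step 10: PC=3 exec 'SUB A, 1'. After: A=1 B=3 C=3 D=0 ZF=0 PC=4
Step 11: PC=4 exec 'JNZ 2'. After: A=1 B=3 C=3 D=0 ZF=0 PC=2
Step 12: PC=2 exec 'MOV C, B'. After: A=1 B=3 C=3 D=0 ZF=0 PC=3
Step 13: PC=3 exec 'SUB A, 1'. After: A=0 B=3 C=3 D=0 ZF=1 PC=4
Step 14: PC=4 exec 'JNZ 2'. After: A=0 B=3 C=3 D=0 ZF=1 PC=5
Step 15: PC=5 exec 'MOV A, 4'. After: A=4 B=3 C=3 D=0 ZF=1 PC=6
Step 16: PC=6 exec 'ADD B, 6'. After: A=4 B=9 C=3 D=0 ZF=0 PC=7
Step 17: PC=7 exec 'ADD B, 1'. After: A=4 B=10 C=3 D=0 ZF=0 PC=8
Step 18: PC=8 exec 'MOV B, 5'. After: A=4 B=5 C=3 D=0 ZF=0 PC=9
Step 19: PC=9 exec 'HALT'. After: A=4 B=5 C=3 D=0 ZF=0 PC=9 HALTED

Answer: 4 5 3 0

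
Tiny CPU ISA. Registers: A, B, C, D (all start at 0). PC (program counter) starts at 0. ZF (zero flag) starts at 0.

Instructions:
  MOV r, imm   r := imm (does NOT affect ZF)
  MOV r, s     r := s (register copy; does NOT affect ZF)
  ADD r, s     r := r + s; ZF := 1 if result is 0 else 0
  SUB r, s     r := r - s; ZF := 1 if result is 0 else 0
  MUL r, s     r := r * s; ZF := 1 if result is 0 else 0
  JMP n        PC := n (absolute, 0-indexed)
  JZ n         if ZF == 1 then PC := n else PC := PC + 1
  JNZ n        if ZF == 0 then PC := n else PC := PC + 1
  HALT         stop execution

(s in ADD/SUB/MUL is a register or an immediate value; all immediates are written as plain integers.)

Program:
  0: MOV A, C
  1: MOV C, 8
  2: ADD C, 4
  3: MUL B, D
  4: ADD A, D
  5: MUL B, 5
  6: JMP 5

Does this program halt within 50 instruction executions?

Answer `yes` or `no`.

Answer: no

Derivation:
Step 1: PC=0 exec 'MOV A, C'. After: A=0 B=0 C=0 D=0 ZF=0 PC=1
Step 2: PC=1 exec 'MOV C, 8'. After: A=0 B=0 C=8 D=0 ZF=0 PC=2
Step 3: PC=2 exec 'ADD C, 4'. After: A=0 B=0 C=12 D=0 ZF=0 PC=3
Step 4: PC=3 exec 'MUL B, D'. After: A=0 B=0 C=12 D=0 ZF=1 PC=4
Step 5: PC=4 exec 'ADD A, D'. After: A=0 B=0 C=12 D=0 ZF=1 PC=5
Step 6: PC=5 exec 'MUL B, 5'. After: A=0 B=0 C=12 D=0 ZF=1 PC=6
Step 7: PC=6 exec 'JMP 5'. After: A=0 B=0 C=12 D=0 ZF=1 PC=5
State after step 7 equals state after step 5: the program is in a cycle of length 2 and will never halt.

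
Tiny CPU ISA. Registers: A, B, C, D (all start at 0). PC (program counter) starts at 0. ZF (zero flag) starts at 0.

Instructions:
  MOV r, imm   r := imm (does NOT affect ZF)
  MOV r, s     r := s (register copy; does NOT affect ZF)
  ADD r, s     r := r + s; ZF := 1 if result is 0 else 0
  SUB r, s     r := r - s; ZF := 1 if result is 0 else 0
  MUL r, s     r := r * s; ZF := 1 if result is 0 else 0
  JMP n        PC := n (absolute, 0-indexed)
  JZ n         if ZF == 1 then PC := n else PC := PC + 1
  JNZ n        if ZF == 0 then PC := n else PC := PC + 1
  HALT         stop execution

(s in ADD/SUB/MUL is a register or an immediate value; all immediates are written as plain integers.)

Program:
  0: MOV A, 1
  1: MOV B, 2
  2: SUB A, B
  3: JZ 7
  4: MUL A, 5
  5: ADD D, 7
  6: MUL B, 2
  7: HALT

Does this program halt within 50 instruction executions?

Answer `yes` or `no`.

Answer: yes

Derivation:
Step 1: PC=0 exec 'MOV A, 1'. After: A=1 B=0 C=0 D=0 ZF=0 PC=1
Step 2: PC=1 exec 'MOV B, 2'. After: A=1 B=2 C=0 D=0 ZF=0 PC=2
Step 3: PC=2 exec 'SUB A, B'. After: A=-1 B=2 C=0 D=0 ZF=0 PC=3
Step 4: PC=3 exec 'JZ 7'. After: A=-1 B=2 C=0 D=0 ZF=0 PC=4
Step 5: PC=4 exec 'MUL A, 5'. After: A=-5 B=2 C=0 D=0 ZF=0 PC=5
Step 6: PC=5 exec 'ADD D, 7'. After: A=-5 B=2 C=0 D=7 ZF=0 PC=6
Step 7: PC=6 exec 'MUL B, 2'. After: A=-5 B=4 C=0 D=7 ZF=0 PC=7
Step 8: PC=7 exec 'HALT'. After: A=-5 B=4 C=0 D=7 ZF=0 PC=7 HALTED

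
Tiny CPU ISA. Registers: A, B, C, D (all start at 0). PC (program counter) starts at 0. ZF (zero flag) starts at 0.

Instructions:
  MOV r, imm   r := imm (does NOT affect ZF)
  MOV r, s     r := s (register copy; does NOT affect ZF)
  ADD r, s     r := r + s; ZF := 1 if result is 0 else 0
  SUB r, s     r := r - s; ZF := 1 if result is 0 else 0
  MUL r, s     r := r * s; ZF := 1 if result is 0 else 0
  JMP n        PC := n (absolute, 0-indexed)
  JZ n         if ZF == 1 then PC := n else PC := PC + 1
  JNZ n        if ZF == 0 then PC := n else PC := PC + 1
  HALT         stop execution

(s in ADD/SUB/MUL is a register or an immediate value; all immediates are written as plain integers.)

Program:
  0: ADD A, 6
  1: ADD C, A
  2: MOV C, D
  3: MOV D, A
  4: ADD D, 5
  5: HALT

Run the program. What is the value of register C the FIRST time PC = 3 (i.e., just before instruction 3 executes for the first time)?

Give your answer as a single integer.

Step 1: PC=0 exec 'ADD A, 6'. After: A=6 B=0 C=0 D=0 ZF=0 PC=1
Step 2: PC=1 exec 'ADD C, A'. After: A=6 B=0 C=6 D=0 ZF=0 PC=2
Step 3: PC=2 exec 'MOV C, D'. After: A=6 B=0 C=0 D=0 ZF=0 PC=3
First time PC=3: C=0

0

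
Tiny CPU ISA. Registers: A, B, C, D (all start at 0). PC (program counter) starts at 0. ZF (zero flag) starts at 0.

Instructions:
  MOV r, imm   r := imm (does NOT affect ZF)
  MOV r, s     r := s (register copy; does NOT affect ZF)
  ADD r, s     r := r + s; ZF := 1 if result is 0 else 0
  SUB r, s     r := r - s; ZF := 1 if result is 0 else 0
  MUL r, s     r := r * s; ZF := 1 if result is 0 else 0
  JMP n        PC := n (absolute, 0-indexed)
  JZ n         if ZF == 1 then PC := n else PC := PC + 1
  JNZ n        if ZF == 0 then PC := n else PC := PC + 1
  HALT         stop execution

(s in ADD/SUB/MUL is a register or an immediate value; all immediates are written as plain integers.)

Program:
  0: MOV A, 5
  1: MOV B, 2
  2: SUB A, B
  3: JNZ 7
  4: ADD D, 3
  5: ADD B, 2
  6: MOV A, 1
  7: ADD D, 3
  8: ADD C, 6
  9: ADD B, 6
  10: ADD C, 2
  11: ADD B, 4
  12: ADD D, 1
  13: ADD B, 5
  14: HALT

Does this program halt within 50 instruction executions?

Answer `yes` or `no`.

Step 1: PC=0 exec 'MOV A, 5'. After: A=5 B=0 C=0 D=0 ZF=0 PC=1
Step 2: PC=1 exec 'MOV B, 2'. After: A=5 B=2 C=0 D=0 ZF=0 PC=2
Step 3: PC=2 exec 'SUB A, B'. After: A=3 B=2 C=0 D=0 ZF=0 PC=3
Step 4: PC=3 exec 'JNZ 7'. After: A=3 B=2 C=0 D=0 ZF=0 PC=7
Step 5: PC=7 exec 'ADD D, 3'. After: A=3 B=2 C=0 D=3 ZF=0 PC=8
Step 6: PC=8 exec 'ADD C, 6'. After: A=3 B=2 C=6 D=3 ZF=0 PC=9
Step 7: PC=9 exec 'ADD B, 6'. After: A=3 B=8 C=6 D=3 ZF=0 PC=10
Step 8: PC=10 exec 'ADD C, 2'. After: A=3 B=8 C=8 D=3 ZF=0 PC=11
Step 9: PC=11 exec 'ADD B, 4'. After: A=3 B=12 C=8 D=3 ZF=0 PC=12
Step 10: PC=12 exec 'ADD D, 1'. After: A=3 B=12 C=8 D=4 ZF=0 PC=13
Step 11: PC=13 exec 'ADD B, 5'. After: A=3 B=17 C=8 D=4 ZF=0 PC=14
Step 12: PC=14 exec 'HALT'. After: A=3 B=17 C=8 D=4 ZF=0 PC=14 HALTED

Answer: yes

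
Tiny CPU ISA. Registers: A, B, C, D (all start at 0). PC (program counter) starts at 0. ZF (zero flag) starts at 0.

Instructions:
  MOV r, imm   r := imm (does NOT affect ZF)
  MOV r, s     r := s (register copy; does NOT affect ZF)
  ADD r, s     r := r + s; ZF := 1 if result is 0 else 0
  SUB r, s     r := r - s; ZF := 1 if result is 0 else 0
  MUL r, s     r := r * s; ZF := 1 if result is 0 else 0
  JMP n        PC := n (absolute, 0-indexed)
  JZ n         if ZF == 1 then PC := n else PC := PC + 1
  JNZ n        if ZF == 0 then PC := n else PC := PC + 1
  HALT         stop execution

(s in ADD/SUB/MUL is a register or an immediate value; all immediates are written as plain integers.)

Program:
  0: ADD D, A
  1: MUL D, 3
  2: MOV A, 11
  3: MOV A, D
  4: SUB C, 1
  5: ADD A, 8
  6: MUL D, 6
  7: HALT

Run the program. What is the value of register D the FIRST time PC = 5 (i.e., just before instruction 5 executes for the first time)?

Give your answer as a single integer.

Step 1: PC=0 exec 'ADD D, A'. After: A=0 B=0 C=0 D=0 ZF=1 PC=1
Step 2: PC=1 exec 'MUL D, 3'. After: A=0 B=0 C=0 D=0 ZF=1 PC=2
Step 3: PC=2 exec 'MOV A, 11'. After: A=11 B=0 C=0 D=0 ZF=1 PC=3
Step 4: PC=3 exec 'MOV A, D'. After: A=0 B=0 C=0 D=0 ZF=1 PC=4
Step 5: PC=4 exec 'SUB C, 1'. After: A=0 B=0 C=-1 D=0 ZF=0 PC=5
First time PC=5: D=0

0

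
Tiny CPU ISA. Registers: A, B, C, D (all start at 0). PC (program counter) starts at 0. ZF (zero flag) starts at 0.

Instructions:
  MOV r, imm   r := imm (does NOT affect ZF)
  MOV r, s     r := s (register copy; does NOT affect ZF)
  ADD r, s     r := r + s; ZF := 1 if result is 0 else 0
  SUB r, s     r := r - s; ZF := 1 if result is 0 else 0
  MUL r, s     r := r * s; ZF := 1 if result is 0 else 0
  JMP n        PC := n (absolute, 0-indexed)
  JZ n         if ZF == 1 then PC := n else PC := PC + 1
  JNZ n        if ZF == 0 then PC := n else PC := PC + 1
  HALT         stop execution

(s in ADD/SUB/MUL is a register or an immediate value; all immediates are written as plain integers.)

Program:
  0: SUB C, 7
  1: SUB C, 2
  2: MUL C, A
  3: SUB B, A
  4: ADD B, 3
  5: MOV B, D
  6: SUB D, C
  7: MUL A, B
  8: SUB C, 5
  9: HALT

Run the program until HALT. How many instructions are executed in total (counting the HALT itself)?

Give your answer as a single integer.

Step 1: PC=0 exec 'SUB C, 7'. After: A=0 B=0 C=-7 D=0 ZF=0 PC=1
Step 2: PC=1 exec 'SUB C, 2'. After: A=0 B=0 C=-9 D=0 ZF=0 PC=2
Step 3: PC=2 exec 'MUL C, A'. After: A=0 B=0 C=0 D=0 ZF=1 PC=3
Step 4: PC=3 exec 'SUB B, A'. After: A=0 B=0 C=0 D=0 ZF=1 PC=4
Step 5: PC=4 exec 'ADD B, 3'. After: A=0 B=3 C=0 D=0 ZF=0 PC=5
Step 6: PC=5 exec 'MOV B, D'. After: A=0 B=0 C=0 D=0 ZF=0 PC=6
Step 7: PC=6 exec 'SUB D, C'. After: A=0 B=0 C=0 D=0 ZF=1 PC=7
Step 8: PC=7 exec 'MUL A, B'. After: A=0 B=0 C=0 D=0 ZF=1 PC=8
Step 9: PC=8 exec 'SUB C, 5'. After: A=0 B=0 C=-5 D=0 ZF=0 PC=9
Step 10: PC=9 exec 'HALT'. After: A=0 B=0 C=-5 D=0 ZF=0 PC=9 HALTED
Total instructions executed: 10

Answer: 10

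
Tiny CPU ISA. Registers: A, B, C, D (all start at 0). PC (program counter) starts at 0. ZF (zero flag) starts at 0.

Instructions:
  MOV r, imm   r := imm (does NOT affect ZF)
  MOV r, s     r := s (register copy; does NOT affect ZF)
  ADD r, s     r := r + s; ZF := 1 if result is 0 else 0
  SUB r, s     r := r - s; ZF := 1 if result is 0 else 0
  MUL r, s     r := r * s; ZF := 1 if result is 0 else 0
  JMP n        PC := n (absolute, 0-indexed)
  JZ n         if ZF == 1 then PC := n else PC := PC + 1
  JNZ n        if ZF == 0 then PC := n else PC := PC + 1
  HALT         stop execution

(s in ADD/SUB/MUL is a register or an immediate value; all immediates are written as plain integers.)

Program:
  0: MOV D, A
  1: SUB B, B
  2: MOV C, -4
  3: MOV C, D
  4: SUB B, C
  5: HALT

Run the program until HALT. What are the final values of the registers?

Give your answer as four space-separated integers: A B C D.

Answer: 0 0 0 0

Derivation:
Step 1: PC=0 exec 'MOV D, A'. After: A=0 B=0 C=0 D=0 ZF=0 PC=1
Step 2: PC=1 exec 'SUB B, B'. After: A=0 B=0 C=0 D=0 ZF=1 PC=2
Step 3: PC=2 exec 'MOV C, -4'. After: A=0 B=0 C=-4 D=0 ZF=1 PC=3
Step 4: PC=3 exec 'MOV C, D'. After: A=0 B=0 C=0 D=0 ZF=1 PC=4
Step 5: PC=4 exec 'SUB B, C'. After: A=0 B=0 C=0 D=0 ZF=1 PC=5
Step 6: PC=5 exec 'HALT'. After: A=0 B=0 C=0 D=0 ZF=1 PC=5 HALTED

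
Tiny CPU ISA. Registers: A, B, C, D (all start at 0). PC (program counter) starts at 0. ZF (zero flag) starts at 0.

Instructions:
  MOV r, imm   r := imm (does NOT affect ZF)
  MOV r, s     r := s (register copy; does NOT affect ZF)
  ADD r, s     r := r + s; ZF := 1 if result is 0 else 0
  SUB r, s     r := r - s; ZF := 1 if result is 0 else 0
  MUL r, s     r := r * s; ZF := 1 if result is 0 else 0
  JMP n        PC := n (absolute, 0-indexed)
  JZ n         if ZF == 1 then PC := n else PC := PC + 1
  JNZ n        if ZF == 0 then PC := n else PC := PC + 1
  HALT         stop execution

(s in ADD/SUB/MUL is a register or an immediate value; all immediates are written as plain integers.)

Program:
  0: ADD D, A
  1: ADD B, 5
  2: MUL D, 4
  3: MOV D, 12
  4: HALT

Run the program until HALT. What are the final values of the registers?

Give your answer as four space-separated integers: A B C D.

Answer: 0 5 0 12

Derivation:
Step 1: PC=0 exec 'ADD D, A'. After: A=0 B=0 C=0 D=0 ZF=1 PC=1
Step 2: PC=1 exec 'ADD B, 5'. After: A=0 B=5 C=0 D=0 ZF=0 PC=2
Step 3: PC=2 exec 'MUL D, 4'. After: A=0 B=5 C=0 D=0 ZF=1 PC=3
Step 4: PC=3 exec 'MOV D, 12'. After: A=0 B=5 C=0 D=12 ZF=1 PC=4
Step 5: PC=4 exec 'HALT'. After: A=0 B=5 C=0 D=12 ZF=1 PC=4 HALTED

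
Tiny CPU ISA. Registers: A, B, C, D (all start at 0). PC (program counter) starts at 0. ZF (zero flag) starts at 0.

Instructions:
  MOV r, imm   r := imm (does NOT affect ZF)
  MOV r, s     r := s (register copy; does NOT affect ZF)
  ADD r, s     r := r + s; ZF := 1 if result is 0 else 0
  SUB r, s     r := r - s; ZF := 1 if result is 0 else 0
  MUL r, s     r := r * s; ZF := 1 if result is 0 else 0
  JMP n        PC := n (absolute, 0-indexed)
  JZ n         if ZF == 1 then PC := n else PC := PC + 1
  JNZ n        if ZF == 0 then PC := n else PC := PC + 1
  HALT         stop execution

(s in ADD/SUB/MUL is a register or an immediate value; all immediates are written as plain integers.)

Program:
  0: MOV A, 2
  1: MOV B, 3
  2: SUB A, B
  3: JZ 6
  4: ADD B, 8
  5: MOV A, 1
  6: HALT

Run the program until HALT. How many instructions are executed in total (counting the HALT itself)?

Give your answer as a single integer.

Answer: 7

Derivation:
Step 1: PC=0 exec 'MOV A, 2'. After: A=2 B=0 C=0 D=0 ZF=0 PC=1
Step 2: PC=1 exec 'MOV B, 3'. After: A=2 B=3 C=0 D=0 ZF=0 PC=2
Step 3: PC=2 exec 'SUB A, B'. After: A=-1 B=3 C=0 D=0 ZF=0 PC=3
Step 4: PC=3 exec 'JZ 6'. After: A=-1 B=3 C=0 D=0 ZF=0 PC=4
Step 5: PC=4 exec 'ADD B, 8'. After: A=-1 B=11 C=0 D=0 ZF=0 PC=5
Step 6: PC=5 exec 'MOV A, 1'. After: A=1 B=11 C=0 D=0 ZF=0 PC=6
Step 7: PC=6 exec 'HALT'. After: A=1 B=11 C=0 D=0 ZF=0 PC=6 HALTED
Total instructions executed: 7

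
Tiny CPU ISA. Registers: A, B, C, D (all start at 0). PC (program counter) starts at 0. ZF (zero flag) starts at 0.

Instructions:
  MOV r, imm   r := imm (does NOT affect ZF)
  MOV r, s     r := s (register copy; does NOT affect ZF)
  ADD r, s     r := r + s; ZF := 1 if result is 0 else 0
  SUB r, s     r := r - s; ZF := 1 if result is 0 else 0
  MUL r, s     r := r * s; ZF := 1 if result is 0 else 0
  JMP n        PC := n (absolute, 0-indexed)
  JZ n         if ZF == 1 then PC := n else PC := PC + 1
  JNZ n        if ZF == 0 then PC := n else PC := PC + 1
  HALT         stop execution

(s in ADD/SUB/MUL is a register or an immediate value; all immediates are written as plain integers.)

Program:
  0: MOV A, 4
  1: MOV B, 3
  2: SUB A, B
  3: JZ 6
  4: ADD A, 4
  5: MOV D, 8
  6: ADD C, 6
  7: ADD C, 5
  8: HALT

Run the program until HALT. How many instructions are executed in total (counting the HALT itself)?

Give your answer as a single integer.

Step 1: PC=0 exec 'MOV A, 4'. After: A=4 B=0 C=0 D=0 ZF=0 PC=1
Step 2: PC=1 exec 'MOV B, 3'. After: A=4 B=3 C=0 D=0 ZF=0 PC=2
Step 3: PC=2 exec 'SUB A, B'. After: A=1 B=3 C=0 D=0 ZF=0 PC=3
Step 4: PC=3 exec 'JZ 6'. After: A=1 B=3 C=0 D=0 ZF=0 PC=4
Step 5: PC=4 exec 'ADD A, 4'. After: A=5 B=3 C=0 D=0 ZF=0 PC=5
Step 6: PC=5 exec 'MOV D, 8'. After: A=5 B=3 C=0 D=8 ZF=0 PC=6
Step 7: PC=6 exec 'ADD C, 6'. After: A=5 B=3 C=6 D=8 ZF=0 PC=7
Step 8: PC=7 exec 'ADD C, 5'. After: A=5 B=3 C=11 D=8 ZF=0 PC=8
Step 9: PC=8 exec 'HALT'. After: A=5 B=3 C=11 D=8 ZF=0 PC=8 HALTED
Total instructions executed: 9

Answer: 9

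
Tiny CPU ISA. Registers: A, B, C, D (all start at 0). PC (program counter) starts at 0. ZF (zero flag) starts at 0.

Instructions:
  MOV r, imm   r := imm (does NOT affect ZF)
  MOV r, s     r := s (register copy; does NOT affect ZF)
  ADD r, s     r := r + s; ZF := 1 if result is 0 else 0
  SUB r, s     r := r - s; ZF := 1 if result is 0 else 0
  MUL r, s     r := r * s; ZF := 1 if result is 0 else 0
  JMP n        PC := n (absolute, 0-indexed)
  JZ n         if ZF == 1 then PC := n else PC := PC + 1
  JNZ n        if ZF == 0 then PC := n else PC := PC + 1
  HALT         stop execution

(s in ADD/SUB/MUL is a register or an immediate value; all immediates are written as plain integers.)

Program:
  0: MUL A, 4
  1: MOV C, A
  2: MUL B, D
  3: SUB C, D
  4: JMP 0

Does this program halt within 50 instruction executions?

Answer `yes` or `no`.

Step 1: PC=0 exec 'MUL A, 4'. After: A=0 B=0 C=0 D=0 ZF=1 PC=1
Step 2: PC=1 exec 'MOV C, A'. After: A=0 B=0 C=0 D=0 ZF=1 PC=2
Step 3: PC=2 exec 'MUL B, D'. After: A=0 B=0 C=0 D=0 ZF=1 PC=3
Step 4: PC=3 exec 'SUB C, D'. After: A=0 B=0 C=0 D=0 ZF=1 PC=4
Step 5: PC=4 exec 'JMP 0'. After: A=0 B=0 C=0 D=0 ZF=1 PC=0
Step 6: PC=0 exec 'MUL A, 4'. After: A=0 B=0 C=0 D=0 ZF=1 PC=1
State after step 6 equals state after step 1: the program is in a cycle of length 5 and will never halt.

Answer: no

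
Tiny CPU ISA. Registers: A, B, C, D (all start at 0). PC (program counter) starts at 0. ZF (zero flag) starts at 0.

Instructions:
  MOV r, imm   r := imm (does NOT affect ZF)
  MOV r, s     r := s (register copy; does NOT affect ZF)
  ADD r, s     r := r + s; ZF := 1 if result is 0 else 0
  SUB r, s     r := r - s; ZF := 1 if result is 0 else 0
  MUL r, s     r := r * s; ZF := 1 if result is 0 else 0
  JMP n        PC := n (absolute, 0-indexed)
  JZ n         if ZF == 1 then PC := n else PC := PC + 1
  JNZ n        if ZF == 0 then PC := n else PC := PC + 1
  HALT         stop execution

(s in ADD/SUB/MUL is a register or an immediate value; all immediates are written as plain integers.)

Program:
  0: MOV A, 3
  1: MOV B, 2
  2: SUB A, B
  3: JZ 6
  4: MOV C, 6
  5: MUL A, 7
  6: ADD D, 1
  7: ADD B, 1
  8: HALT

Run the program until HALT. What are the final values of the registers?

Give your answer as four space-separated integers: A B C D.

Answer: 7 3 6 1

Derivation:
Step 1: PC=0 exec 'MOV A, 3'. After: A=3 B=0 C=0 D=0 ZF=0 PC=1
Step 2: PC=1 exec 'MOV B, 2'. After: A=3 B=2 C=0 D=0 ZF=0 PC=2
Step 3: PC=2 exec 'SUB A, B'. After: A=1 B=2 C=0 D=0 ZF=0 PC=3
Step 4: PC=3 exec 'JZ 6'. After: A=1 B=2 C=0 D=0 ZF=0 PC=4
Step 5: PC=4 exec 'MOV C, 6'. After: A=1 B=2 C=6 D=0 ZF=0 PC=5
Step 6: PC=5 exec 'MUL A, 7'. After: A=7 B=2 C=6 D=0 ZF=0 PC=6
Step 7: PC=6 exec 'ADD D, 1'. After: A=7 B=2 C=6 D=1 ZF=0 PC=7
Step 8: PC=7 exec 'ADD B, 1'. After: A=7 B=3 C=6 D=1 ZF=0 PC=8
Step 9: PC=8 exec 'HALT'. After: A=7 B=3 C=6 D=1 ZF=0 PC=8 HALTED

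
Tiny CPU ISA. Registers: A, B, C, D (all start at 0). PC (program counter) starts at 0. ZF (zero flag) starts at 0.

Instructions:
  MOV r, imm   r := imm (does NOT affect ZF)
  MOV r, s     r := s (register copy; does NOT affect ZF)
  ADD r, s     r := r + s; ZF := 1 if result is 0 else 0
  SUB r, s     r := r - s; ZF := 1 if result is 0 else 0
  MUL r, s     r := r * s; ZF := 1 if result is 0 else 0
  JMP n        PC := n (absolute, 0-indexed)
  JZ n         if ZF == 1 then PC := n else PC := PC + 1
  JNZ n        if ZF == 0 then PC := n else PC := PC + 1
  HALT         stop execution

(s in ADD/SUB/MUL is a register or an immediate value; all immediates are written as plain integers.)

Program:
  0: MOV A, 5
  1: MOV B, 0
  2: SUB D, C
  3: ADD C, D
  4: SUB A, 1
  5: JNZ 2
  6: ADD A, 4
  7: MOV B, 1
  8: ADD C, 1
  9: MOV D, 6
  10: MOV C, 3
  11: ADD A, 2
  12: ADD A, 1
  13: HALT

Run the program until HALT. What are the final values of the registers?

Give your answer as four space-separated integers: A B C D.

Answer: 7 1 3 6

Derivation:
Step 1: PC=0 exec 'MOV A, 5'. After: A=5 B=0 C=0 D=0 ZF=0 PC=1
Step 2: PC=1 exec 'MOV B, 0'. After: A=5 B=0 C=0 D=0 ZF=0 PC=2
Step 3: PC=2 exec 'SUB D, C'. After: A=5 B=0 C=0 D=0 ZF=1 PC=3
Step 4: PC=3 exec 'ADD C, D'. After: A=5 B=0 C=0 D=0 ZF=1 PC=4
Step 5: PC=4 exec 'SUB A, 1'. After: A=4 B=0 C=0 D=0 ZF=0 PC=5
Step 6: PC=5 exec 'JNZ 2'. After: A=4 B=0 C=0 D=0 ZF=0 PC=2
Step 7: PC=2 exec 'SUB D, C'. After: A=4 B=0 C=0 D=0 ZF=1 PC=3
Step 8: PC=3 exec 'ADD C, D'. After: A=4 B=0 C=0 D=0 ZF=1 PC=4
Step 9: PC=4 exec 'SUB A, 1'. After: A=3 B=0 C=0 D=0 ZF=0 PC=5
Step 10: PC=5 exec 'JNZ 2'. After: A=3 B=0 C=0 D=0 ZF=0 PC=2
Step 11: PC=2 exec 'SUB D, C'. After: A=3 B=0 C=0 D=0 ZF=1 PC=3
Step 12: PC=3 exec 'ADD C, D'. After: A=3 B=0 C=0 D=0 ZF=1 PC=4
Step 13: PC=4 exec 'SUB A, 1'. After: A=2 B=0 C=0 D=0 ZF=0 PC=5
Step 14: PC=5 exec 'JNZ 2'. After: A=2 B=0 C=0 D=0 ZF=0 PC=2
Step 15: PC=2 exec 'SUB D, C'. After: A=2 B=0 C=0 D=0 ZF=1 PC=3
Step 16: PC=3 exec 'ADD C, D'. After: A=2 B=0 C=0 D=0 ZF=1 PC=4
Step 17: PC=4 exec 'SUB A, 1'. After: A=1 B=0 C=0 D=0 ZF=0 PC=5
Step 18: PC=5 exec 'JNZ 2'. After: A=1 B=0 C=0 D=0 ZF=0 PC=2
Step 19: PC=2 exec 'SUB D, C'. After: A=1 B=0 C=0 D=0 ZF=1 PC=3
Step 20: PC=3 exec 'ADD C, D'. After: A=1 B=0 C=0 D=0 ZF=1 PC=4
Step 21: PC=4 exec 'SUB A, 1'. After: A=0 B=0 C=0 D=0 ZF=1 PC=5
Step 22: PC=5 exec 'JNZ 2'. After: A=0 B=0 C=0 D=0 ZF=1 PC=6
Step 23: PC=6 exec 'ADD A, 4'. After: A=4 B=0 C=0 D=0 ZF=0 PC=7
Step 24: PC=7 exec 'MOV B, 1'. After: A=4 B=1 C=0 D=0 ZF=0 PC=8
Step 25: PC=8 exec 'ADD C, 1'. After: A=4 B=1 C=1 D=0 ZF=0 PC=9
Step 26: PC=9 exec 'MOV D, 6'. After: A=4 B=1 C=1 D=6 ZF=0 PC=10
Step 27: PC=10 exec 'MOV C, 3'. After: A=4 B=1 C=3 D=6 ZF=0 PC=11
Step 28: PC=11 exec 'ADD A, 2'. After: A=6 B=1 C=3 D=6 ZF=0 PC=12
Step 29: PC=12 exec 'ADD A, 1'. After: A=7 B=1 C=3 D=6 ZF=0 PC=13
Step 30: PC=13 exec 'HALT'. After: A=7 B=1 C=3 D=6 ZF=0 PC=13 HALTED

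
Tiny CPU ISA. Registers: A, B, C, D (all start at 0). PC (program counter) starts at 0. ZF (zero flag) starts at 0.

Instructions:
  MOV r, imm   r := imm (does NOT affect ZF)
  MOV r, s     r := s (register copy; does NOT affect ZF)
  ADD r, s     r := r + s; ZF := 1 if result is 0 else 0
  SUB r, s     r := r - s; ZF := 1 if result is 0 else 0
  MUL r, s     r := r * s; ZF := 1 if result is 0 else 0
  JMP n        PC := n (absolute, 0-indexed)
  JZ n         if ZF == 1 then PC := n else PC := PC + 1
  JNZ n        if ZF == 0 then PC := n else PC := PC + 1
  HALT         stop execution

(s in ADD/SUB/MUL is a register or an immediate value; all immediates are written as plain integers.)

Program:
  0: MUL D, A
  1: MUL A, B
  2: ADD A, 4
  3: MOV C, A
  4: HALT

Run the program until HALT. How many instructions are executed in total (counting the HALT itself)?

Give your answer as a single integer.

Step 1: PC=0 exec 'MUL D, A'. After: A=0 B=0 C=0 D=0 ZF=1 PC=1
Step 2: PC=1 exec 'MUL A, B'. After: A=0 B=0 C=0 D=0 ZF=1 PC=2
Step 3: PC=2 exec 'ADD A, 4'. After: A=4 B=0 C=0 D=0 ZF=0 PC=3
Step 4: PC=3 exec 'MOV C, A'. After: A=4 B=0 C=4 D=0 ZF=0 PC=4
Step 5: PC=4 exec 'HALT'. After: A=4 B=0 C=4 D=0 ZF=0 PC=4 HALTED
Total instructions executed: 5

Answer: 5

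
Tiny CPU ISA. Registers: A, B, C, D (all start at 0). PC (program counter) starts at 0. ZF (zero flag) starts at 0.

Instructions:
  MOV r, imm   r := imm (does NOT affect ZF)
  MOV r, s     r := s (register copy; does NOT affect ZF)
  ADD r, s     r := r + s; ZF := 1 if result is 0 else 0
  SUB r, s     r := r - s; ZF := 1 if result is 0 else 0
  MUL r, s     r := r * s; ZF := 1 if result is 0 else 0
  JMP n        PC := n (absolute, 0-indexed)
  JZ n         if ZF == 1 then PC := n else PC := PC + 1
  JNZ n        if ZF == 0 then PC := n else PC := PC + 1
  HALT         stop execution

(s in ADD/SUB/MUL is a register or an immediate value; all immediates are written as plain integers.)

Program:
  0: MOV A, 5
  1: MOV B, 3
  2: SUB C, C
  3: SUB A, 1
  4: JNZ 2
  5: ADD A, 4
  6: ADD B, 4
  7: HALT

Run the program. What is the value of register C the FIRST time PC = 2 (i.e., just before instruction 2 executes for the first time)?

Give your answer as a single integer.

Step 1: PC=0 exec 'MOV A, 5'. After: A=5 B=0 C=0 D=0 ZF=0 PC=1
Step 2: PC=1 exec 'MOV B, 3'. After: A=5 B=3 C=0 D=0 ZF=0 PC=2
First time PC=2: C=0

0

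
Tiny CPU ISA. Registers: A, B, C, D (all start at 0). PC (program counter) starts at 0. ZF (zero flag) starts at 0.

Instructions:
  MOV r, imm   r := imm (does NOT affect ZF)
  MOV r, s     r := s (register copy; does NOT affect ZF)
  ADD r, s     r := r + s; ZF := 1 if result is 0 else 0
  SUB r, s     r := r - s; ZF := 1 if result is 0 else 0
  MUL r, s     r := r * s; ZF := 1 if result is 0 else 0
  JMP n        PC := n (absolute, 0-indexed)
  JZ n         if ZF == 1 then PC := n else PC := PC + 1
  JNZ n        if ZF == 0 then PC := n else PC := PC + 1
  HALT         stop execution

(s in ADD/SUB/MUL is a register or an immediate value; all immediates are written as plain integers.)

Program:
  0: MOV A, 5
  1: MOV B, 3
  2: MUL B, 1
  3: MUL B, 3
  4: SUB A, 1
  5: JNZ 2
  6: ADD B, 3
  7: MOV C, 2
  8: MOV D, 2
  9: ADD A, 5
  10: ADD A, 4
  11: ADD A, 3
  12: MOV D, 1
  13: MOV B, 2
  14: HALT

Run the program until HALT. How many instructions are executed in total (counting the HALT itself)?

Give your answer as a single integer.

Step 1: PC=0 exec 'MOV A, 5'. After: A=5 B=0 C=0 D=0 ZF=0 PC=1
Step 2: PC=1 exec 'MOV B, 3'. After: A=5 B=3 C=0 D=0 ZF=0 PC=2
Step 3: PC=2 exec 'MUL B, 1'. After: A=5 B=3 C=0 D=0 ZF=0 PC=3
Step 4: PC=3 exec 'MUL B, 3'. After: A=5 B=9 C=0 D=0 ZF=0 PC=4
Step 5: PC=4 exec 'SUB A, 1'. After: A=4 B=9 C=0 D=0 ZF=0 PC=5
Step 6: PC=5 exec 'JNZ 2'. After: A=4 B=9 C=0 D=0 ZF=0 PC=2
Step 7: PC=2 exec 'MUL B, 1'. After: A=4 B=9 C=0 D=0 ZF=0 PC=3
Step 8: PC=3 exec 'MUL B, 3'. After: A=4 B=27 C=0 D=0 ZF=0 PC=4
Step 9: PC=4 exec 'SUB A, 1'. After: A=3 B=27 C=0 D=0 ZF=0 PC=5
Step 10: PC=5 exec 'JNZ 2'. After: A=3 B=27 C=0 D=0 ZF=0 PC=2
Step 11: PC=2 exec 'MUL B, 1'. After: A=3 B=27 C=0 D=0 ZF=0 PC=3
Step 12: PC=3 exec 'MUL B, 3'. After: A=3 B=81 C=0 D=0 ZF=0 PC=4
Step 13: PC=4 exec 'SUB A, 1'. After: A=2 B=81 C=0 D=0 ZF=0 PC=5
Step 14: PC=5 exec 'JNZ 2'. After: A=2 B=81 C=0 D=0 ZF=0 PC=2
Step 15: PC=2 exec 'MUL B, 1'. After: A=2 B=81 C=0 D=0 ZF=0 PC=3
Step 16: PC=3 exec 'MUL B, 3'. After: A=2 B=243 C=0 D=0 ZF=0 PC=4
Step 17: PC=4 exec 'SUB A, 1'. After: A=1 B=243 C=0 D=0 ZF=0 PC=5
Step 18: PC=5 exec 'JNZ 2'. After: A=1 B=243 C=0 D=0 ZF=0 PC=2
Step 19: PC=2 exec 'MUL B, 1'. After: A=1 B=243 C=0 D=0 ZF=0 PC=3
Step 20: PC=3 exec 'MUL B, 3'. After: A=1 B=729 C=0 D=0 ZF=0 PC=4
Step 21: PC=4 exec 'SUB A, 1'. After: A=0 B=729 C=0 D=0 ZF=1 PC=5
Step 22: PC=5 exec 'JNZ 2'. After: A=0 B=729 C=0 D=0 ZF=1 PC=6
Step 23: PC=6 exec 'ADD B, 3'. After: A=0 B=732 C=0 D=0 ZF=0 PC=7
Step 24: PC=7 exec 'MOV C, 2'. After: A=0 B=732 C=2 D=0 ZF=0 PC=8
Step 25: PC=8 exec 'MOV D, 2'. After: A=0 B=732 C=2 D=2 ZF=0 PC=9
Step 26: PC=9 exec 'ADD A, 5'. After: A=5 B=732 C=2 D=2 ZF=0 PC=10
Step 27: PC=10 exec 'ADD A, 4'. After: A=9 B=732 C=2 D=2 ZF=0 PC=11
Step 28: PC=11 exec 'ADD A, 3'. After: A=12 B=732 C=2 D=2 ZF=0 PC=12
Step 29: PC=12 exec 'MOV D, 1'. After: A=12 B=732 C=2 D=1 ZF=0 PC=13
Step 30: PC=13 exec 'MOV B, 2'. After: A=12 B=2 C=2 D=1 ZF=0 PC=14
Step 31: PC=14 exec 'HALT'. After: A=12 B=2 C=2 D=1 ZF=0 PC=14 HALTED
Total instructions executed: 31

Answer: 31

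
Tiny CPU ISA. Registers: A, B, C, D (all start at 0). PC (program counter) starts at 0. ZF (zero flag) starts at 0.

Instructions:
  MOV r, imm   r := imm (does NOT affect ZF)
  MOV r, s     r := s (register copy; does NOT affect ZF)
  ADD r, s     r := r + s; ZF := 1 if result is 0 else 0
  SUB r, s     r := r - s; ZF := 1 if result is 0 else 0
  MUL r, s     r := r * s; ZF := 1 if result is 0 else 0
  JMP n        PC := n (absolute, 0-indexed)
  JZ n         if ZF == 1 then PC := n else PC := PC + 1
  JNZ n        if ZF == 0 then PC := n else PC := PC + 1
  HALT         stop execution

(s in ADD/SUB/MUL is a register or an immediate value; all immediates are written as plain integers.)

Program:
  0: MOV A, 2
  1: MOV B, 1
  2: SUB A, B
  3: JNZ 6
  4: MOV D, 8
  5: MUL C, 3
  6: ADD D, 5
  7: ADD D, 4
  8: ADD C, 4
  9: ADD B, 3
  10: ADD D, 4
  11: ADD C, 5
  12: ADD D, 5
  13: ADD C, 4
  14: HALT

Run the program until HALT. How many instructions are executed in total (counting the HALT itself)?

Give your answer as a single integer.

Step 1: PC=0 exec 'MOV A, 2'. After: A=2 B=0 C=0 D=0 ZF=0 PC=1
Step 2: PC=1 exec 'MOV B, 1'. After: A=2 B=1 C=0 D=0 ZF=0 PC=2
Step 3: PC=2 exec 'SUB A, B'. After: A=1 B=1 C=0 D=0 ZF=0 PC=3
Step 4: PC=3 exec 'JNZ 6'. After: A=1 B=1 C=0 D=0 ZF=0 PC=6
Step 5: PC=6 exec 'ADD D, 5'. After: A=1 B=1 C=0 D=5 ZF=0 PC=7
Step 6: PC=7 exec 'ADD D, 4'. After: A=1 B=1 C=0 D=9 ZF=0 PC=8
Step 7: PC=8 exec 'ADD C, 4'. After: A=1 B=1 C=4 D=9 ZF=0 PC=9
Step 8: PC=9 exec 'ADD B, 3'. After: A=1 B=4 C=4 D=9 ZF=0 PC=10
Step 9: PC=10 exec 'ADD D, 4'. After: A=1 B=4 C=4 D=13 ZF=0 PC=11
Step 10: PC=11 exec 'ADD C, 5'. After: A=1 B=4 C=9 D=13 ZF=0 PC=12
Step 11: PC=12 exec 'ADD D, 5'. After: A=1 B=4 C=9 D=18 ZF=0 PC=13
Step 12: PC=13 exec 'ADD C, 4'. After: A=1 B=4 C=13 D=18 ZF=0 PC=14
Step 13: PC=14 exec 'HALT'. After: A=1 B=4 C=13 D=18 ZF=0 PC=14 HALTED
Total instructions executed: 13

Answer: 13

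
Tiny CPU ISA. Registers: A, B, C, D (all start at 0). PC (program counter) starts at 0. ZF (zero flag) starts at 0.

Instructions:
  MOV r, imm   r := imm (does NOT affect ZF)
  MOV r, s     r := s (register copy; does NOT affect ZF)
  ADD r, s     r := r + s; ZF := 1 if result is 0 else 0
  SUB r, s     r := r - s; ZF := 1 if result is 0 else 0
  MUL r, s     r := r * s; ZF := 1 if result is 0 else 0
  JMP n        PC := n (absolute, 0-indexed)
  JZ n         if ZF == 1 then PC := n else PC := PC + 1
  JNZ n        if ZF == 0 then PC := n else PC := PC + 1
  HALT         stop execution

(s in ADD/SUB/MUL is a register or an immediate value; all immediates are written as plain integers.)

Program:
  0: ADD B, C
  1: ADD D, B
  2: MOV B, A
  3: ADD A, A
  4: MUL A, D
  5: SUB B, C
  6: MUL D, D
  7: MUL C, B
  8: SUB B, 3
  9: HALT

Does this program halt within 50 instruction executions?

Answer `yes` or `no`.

Answer: yes

Derivation:
Step 1: PC=0 exec 'ADD B, C'. After: A=0 B=0 C=0 D=0 ZF=1 PC=1
Step 2: PC=1 exec 'ADD D, B'. After: A=0 B=0 C=0 D=0 ZF=1 PC=2
Step 3: PC=2 exec 'MOV B, A'. After: A=0 B=0 C=0 D=0 ZF=1 PC=3
Step 4: PC=3 exec 'ADD A, A'. After: A=0 B=0 C=0 D=0 ZF=1 PC=4
Step 5: PC=4 exec 'MUL A, D'. After: A=0 B=0 C=0 D=0 ZF=1 PC=5
Step 6: PC=5 exec 'SUB B, C'. After: A=0 B=0 C=0 D=0 ZF=1 PC=6
Step 7: PC=6 exec 'MUL D, D'. After: A=0 B=0 C=0 D=0 ZF=1 PC=7
Step 8: PC=7 exec 'MUL C, B'. After: A=0 B=0 C=0 D=0 ZF=1 PC=8
Step 9: PC=8 exec 'SUB B, 3'. After: A=0 B=-3 C=0 D=0 ZF=0 PC=9
Step 10: PC=9 exec 'HALT'. After: A=0 B=-3 C=0 D=0 ZF=0 PC=9 HALTED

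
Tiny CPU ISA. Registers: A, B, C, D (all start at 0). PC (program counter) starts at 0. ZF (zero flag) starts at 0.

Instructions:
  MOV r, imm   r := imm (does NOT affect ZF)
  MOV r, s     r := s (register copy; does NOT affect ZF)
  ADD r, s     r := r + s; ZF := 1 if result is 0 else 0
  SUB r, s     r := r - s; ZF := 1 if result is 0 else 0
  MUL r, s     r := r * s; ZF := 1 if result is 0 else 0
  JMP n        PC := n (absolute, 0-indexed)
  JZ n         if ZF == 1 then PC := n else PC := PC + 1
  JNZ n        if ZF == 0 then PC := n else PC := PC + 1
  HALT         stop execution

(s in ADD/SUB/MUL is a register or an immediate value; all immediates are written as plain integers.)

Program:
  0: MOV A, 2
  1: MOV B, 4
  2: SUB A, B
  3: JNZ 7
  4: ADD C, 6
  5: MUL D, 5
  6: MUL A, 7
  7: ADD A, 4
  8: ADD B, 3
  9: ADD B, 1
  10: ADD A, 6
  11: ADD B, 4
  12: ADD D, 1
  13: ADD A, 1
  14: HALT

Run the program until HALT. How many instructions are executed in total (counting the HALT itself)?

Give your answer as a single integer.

Step 1: PC=0 exec 'MOV A, 2'. After: A=2 B=0 C=0 D=0 ZF=0 PC=1
Step 2: PC=1 exec 'MOV B, 4'. After: A=2 B=4 C=0 D=0 ZF=0 PC=2
Step 3: PC=2 exec 'SUB A, B'. After: A=-2 B=4 C=0 D=0 ZF=0 PC=3
Step 4: PC=3 exec 'JNZ 7'. After: A=-2 B=4 C=0 D=0 ZF=0 PC=7
Step 5: PC=7 exec 'ADD A, 4'. After: A=2 B=4 C=0 D=0 ZF=0 PC=8
Step 6: PC=8 exec 'ADD B, 3'. After: A=2 B=7 C=0 D=0 ZF=0 PC=9
Step 7: PC=9 exec 'ADD B, 1'. After: A=2 B=8 C=0 D=0 ZF=0 PC=10
Step 8: PC=10 exec 'ADD A, 6'. After: A=8 B=8 C=0 D=0 ZF=0 PC=11
Step 9: PC=11 exec 'ADD B, 4'. After: A=8 B=12 C=0 D=0 ZF=0 PC=12
Step 10: PC=12 exec 'ADD D, 1'. After: A=8 B=12 C=0 D=1 ZF=0 PC=13
Step 11: PC=13 exec 'ADD A, 1'. After: A=9 B=12 C=0 D=1 ZF=0 PC=14
Step 12: PC=14 exec 'HALT'. After: A=9 B=12 C=0 D=1 ZF=0 PC=14 HALTED
Total instructions executed: 12

Answer: 12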